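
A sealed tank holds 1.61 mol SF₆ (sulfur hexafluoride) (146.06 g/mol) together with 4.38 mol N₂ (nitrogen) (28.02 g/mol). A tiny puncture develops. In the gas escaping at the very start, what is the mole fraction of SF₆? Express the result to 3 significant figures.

0.139

Rate_i ∝ x_i/√M_i (Graham's law weighted by mole fraction), so the effusate composition follows n_i/√M_i.
Mole fraction of SF₆ in the effusate = (n_SF₆/√M_SF₆) / (n_SF₆/√M_SF₆ + n_N₂/√M_N₂)
= (1.61/√146.06) / (1.61/√146.06 + 4.38/√28.02) = 0.1332/(0.1332 + 0.8274) = 0.139.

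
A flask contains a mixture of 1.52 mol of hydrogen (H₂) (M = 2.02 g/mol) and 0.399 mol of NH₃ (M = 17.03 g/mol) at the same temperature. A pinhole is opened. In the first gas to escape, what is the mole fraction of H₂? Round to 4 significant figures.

Rate_i ∝ x_i/√M_i (Graham's law weighted by mole fraction), so the effusate composition follows n_i/√M_i.
Mole fraction of H₂ in the effusate = (n_H₂/√M_H₂) / (n_H₂/√M_H₂ + n_NH₃/√M_NH₃)
= (1.52/√2.02) / (1.52/√2.02 + 0.399/√17.03) = 1.069/(1.069 + 0.09669) = 0.9171.

0.9171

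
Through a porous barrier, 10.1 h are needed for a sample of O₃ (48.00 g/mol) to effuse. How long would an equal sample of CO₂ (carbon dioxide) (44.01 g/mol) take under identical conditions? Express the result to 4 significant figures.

Since effusion rate ∝ 1/√M, t_CO₂/t_O₃ = √(M_CO₂/M_O₃) = √(44.01/48.00) = √0.9169 = 0.9575.
So the time for CO₂ is 10.1 × 0.9575 = 9.671 h.

9.671 h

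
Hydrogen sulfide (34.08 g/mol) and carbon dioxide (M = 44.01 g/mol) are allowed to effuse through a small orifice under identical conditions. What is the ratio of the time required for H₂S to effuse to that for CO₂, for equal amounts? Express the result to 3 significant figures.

0.880

Since effusion rate ∝ 1/√M, t_H₂S/t_CO₂ = √(M_H₂S/M_CO₂) = √(34.08/44.01) = √0.7744 = 0.880.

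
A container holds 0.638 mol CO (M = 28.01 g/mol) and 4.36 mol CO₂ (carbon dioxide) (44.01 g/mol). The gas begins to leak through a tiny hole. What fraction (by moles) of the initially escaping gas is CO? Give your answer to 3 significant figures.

Effusion rate of each component ∝ n_i/√M_i (partial pressure × 1/√M).
x_CO(eff) = (n_CO/√M_CO) / (n_CO/√M_CO + n_CO₂/√M_CO₂)
= (0.638/√28.01) / (0.638/√28.01 + 4.36/√44.01) = 0.1205/(0.1205 + 0.6572) = 0.155.

0.155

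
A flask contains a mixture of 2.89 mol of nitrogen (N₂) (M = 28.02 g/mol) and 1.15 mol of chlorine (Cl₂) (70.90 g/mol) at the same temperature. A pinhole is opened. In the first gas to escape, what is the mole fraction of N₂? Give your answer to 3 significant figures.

0.800

The effusion rate of species i is ∝ p_i/√M_i ∝ n_i/√M_i.
So x_N₂ in the escaping gas = (n_N₂/√M_N₂) / Σ(n_i/√M_i)
= (2.89/√28.02) / (2.89/√28.02 + 1.15/√70.90) = 0.5460/(0.5460 + 0.1366) = 0.800.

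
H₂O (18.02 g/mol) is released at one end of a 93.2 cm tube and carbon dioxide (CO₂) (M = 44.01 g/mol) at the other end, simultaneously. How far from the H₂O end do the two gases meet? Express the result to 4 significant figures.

In equal time, each gas travels a distance ∝ its rate ∝ 1/√M, so d_H₂O/d_CO₂ = √(M_CO₂/M_H₂O) = √(44.01/18.02) = 1.563.
With d_H₂O + d_CO₂ = 93.2 cm, d_CO₂ = 93.2/(1 + 1.563) = 36.37 cm.
d_H₂O = 93.2 − 36.37 = 56.83 cm.

56.83 cm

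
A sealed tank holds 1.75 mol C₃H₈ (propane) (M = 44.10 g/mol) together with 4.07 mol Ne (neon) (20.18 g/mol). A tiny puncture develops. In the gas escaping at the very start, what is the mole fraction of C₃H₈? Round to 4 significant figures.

0.2253

The effusion rate of species i is ∝ p_i/√M_i ∝ n_i/√M_i.
So x_C₃H₈ in the escaping gas = (n_C₃H₈/√M_C₃H₈) / Σ(n_i/√M_i)
= (1.75/√44.10) / (1.75/√44.10 + 4.07/√20.18) = 0.2635/(0.2635 + 0.9060) = 0.2253.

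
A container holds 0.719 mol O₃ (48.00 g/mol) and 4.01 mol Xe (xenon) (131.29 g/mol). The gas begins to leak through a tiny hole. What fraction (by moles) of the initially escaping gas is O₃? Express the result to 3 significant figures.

0.229

The effusion rate of species i is ∝ p_i/√M_i ∝ n_i/√M_i.
Mole fraction of O₃ in the effusate = (n_O₃/√M_O₃) / (n_O₃/√M_O₃ + n_Xe/√M_Xe)
= (0.719/√48.00) / (0.719/√48.00 + 4.01/√131.29) = 0.1038/(0.1038 + 0.3500) = 0.229.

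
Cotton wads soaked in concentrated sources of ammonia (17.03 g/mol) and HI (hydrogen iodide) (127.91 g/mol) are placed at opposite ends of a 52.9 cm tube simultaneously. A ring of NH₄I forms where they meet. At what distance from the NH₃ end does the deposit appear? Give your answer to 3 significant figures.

38.8 cm

In equal time, each gas travels a distance ∝ its rate ∝ 1/√M, so d_NH₃/d_HI = √(M_HI/M_NH₃) = √(127.91/17.03) = 2.741.
With d_NH₃ + d_HI = 52.9 cm, d_HI = 52.9/(1 + 2.741) = 14.14 cm.
d_NH₃ = 52.9 − 14.14 = 38.8 cm.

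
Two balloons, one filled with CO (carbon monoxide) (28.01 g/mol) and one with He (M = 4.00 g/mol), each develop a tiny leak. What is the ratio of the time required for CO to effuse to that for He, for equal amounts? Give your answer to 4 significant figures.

2.646

Using Graham's law: t_CO/t_He = √(M_CO/M_He) = √(28.01/4.00) = √7.003 = 2.646.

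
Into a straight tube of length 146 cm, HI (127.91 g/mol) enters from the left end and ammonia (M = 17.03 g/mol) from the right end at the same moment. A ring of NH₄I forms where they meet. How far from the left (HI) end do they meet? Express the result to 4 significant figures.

Distances travelled in equal time are proportional to diffusion rates, so d_HI/d_NH₃ = √(M_NH₃/M_HI) = √(17.03/127.91) = 0.3649.
With d_HI + d_NH₃ = 146 cm, d_NH₃ = 146/(1 + 0.3649) = 107.0 cm.
d_HI = 146 − 107.0 = 39.03 cm.

39.03 cm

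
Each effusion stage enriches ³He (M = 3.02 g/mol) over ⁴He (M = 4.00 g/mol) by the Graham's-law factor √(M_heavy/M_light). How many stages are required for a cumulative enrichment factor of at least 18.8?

21

Single-stage factor α = √(4.00/3.02), so ln α = ½ ln(1.32450) = 0.1405.
Need α^N ≥ 18.8 ⇒ N ≥ ln(18.8) / ln α = 2.934 / 0.1405 = 20.88.
Minimum whole number of stages: N = 21.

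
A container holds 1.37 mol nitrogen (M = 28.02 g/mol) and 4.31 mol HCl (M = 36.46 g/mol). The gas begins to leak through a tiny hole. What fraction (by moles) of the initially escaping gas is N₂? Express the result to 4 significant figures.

Each component's effusion rate ∝ (its partial pressure)·(1/√M) ∝ n_i/√M_i.
Mole fraction of N₂ in the effusate = (n_N₂/√M_N₂) / (n_N₂/√M_N₂ + n_HCl/√M_HCl)
= (1.37/√28.02) / (1.37/√28.02 + 4.31/√36.46) = 0.2588/(0.2588 + 0.7138) = 0.2661.

0.2661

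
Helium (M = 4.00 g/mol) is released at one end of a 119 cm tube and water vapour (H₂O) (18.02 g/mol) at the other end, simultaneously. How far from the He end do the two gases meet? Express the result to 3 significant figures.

80.9 cm

Distances travelled in equal time are proportional to diffusion rates, so d_He/d_H₂O = √(M_H₂O/M_He) = √(18.02/4.00) = 2.122.
With d_He + d_H₂O = 119 cm, d_H₂O = 119/(1 + 2.122) = 38.11 cm.
d_He = 119 − 38.11 = 80.9 cm.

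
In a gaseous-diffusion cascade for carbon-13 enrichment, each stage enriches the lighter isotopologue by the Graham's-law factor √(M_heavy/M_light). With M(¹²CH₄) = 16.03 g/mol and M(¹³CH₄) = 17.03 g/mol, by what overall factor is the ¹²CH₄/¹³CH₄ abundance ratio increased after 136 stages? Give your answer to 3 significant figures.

61.3

Overall factor = α^136 with α = √(17.03/16.03), i.e. (17.03/16.03)^(136/2).
= 1.06238^68 = 61.3.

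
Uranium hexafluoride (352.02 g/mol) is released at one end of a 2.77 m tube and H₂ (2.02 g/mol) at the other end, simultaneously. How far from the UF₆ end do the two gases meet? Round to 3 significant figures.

0.195 m

Distances travelled in equal time are proportional to diffusion rates, so d_UF₆/d_H₂ = √(M_H₂/M_UF₆) = √(2.02/352.02) = 0.07575.
With d_UF₆ + d_H₂ = 2.77 m, d_H₂ = 2.77/(1 + 0.07575) = 2.575 m.
d_UF₆ = 2.77 − 2.575 = 0.195 m.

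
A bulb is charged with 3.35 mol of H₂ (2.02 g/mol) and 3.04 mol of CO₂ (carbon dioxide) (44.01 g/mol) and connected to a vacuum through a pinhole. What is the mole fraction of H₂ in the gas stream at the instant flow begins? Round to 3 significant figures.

0.837

The effusion rate of species i is ∝ p_i/√M_i ∝ n_i/√M_i.
Mole fraction of H₂ in the effusate = (n_H₂/√M_H₂) / (n_H₂/√M_H₂ + n_CO₂/√M_CO₂)
= (3.35/√2.02) / (3.35/√2.02 + 3.04/√44.01) = 2.357/(2.357 + 0.4582) = 0.837.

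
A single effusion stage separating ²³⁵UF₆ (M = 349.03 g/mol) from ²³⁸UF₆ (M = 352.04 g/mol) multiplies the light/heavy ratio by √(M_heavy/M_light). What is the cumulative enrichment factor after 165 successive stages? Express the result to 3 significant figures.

2.03

The single-stage factor is √(M_heavy/M_light), so 165 stages give [√(352.04/349.03)]^165 = (352.04/349.03)^(165/2).
= 1.00862^(165/2) = 2.03.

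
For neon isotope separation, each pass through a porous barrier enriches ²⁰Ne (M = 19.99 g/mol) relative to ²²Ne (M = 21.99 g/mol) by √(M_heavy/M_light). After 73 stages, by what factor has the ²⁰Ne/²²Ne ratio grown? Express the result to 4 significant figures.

The single-stage factor is √(M_heavy/M_light), so 73 stages give [√(21.99/19.99)]^73 = (21.99/19.99)^(73/2).
= 1.10005^(73/2) = 32.48.

32.48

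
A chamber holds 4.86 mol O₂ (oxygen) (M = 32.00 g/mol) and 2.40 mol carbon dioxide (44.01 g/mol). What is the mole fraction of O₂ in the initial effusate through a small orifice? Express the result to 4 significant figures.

Effusion rate of each component ∝ n_i/√M_i (partial pressure × 1/√M).
So x_O₂ in the escaping gas = (n_O₂/√M_O₂) / Σ(n_i/√M_i)
= (4.86/√32.00) / (4.86/√32.00 + 2.40/√44.01) = 0.8591/(0.8591 + 0.3618) = 0.7037.

0.7037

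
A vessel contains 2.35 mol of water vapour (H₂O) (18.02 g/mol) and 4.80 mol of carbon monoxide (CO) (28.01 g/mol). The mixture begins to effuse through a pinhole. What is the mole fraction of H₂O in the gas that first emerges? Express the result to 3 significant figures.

0.379

Rate_i ∝ x_i/√M_i (Graham's law weighted by mole fraction), so the effusate composition follows n_i/√M_i.
Mole fraction of H₂O in the effusate = (n_H₂O/√M_H₂O) / (n_H₂O/√M_H₂O + n_CO/√M_CO)
= (2.35/√18.02) / (2.35/√18.02 + 4.80/√28.01) = 0.5536/(0.5536 + 0.9070) = 0.379.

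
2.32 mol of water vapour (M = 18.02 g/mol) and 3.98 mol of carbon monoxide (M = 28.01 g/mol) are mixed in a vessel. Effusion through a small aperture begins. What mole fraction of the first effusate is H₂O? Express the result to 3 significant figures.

0.421

Each component's effusion rate ∝ (its partial pressure)·(1/√M) ∝ n_i/√M_i.
Mole fraction of H₂O in the effusate = (n_H₂O/√M_H₂O) / (n_H₂O/√M_H₂O + n_CO/√M_CO)
= (2.32/√18.02) / (2.32/√18.02 + 3.98/√28.01) = 0.5465/(0.5465 + 0.7520) = 0.421.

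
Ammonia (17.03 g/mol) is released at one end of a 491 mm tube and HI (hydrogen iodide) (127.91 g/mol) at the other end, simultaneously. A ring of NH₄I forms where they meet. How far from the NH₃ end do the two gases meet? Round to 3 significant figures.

The fronts meet when d_NH₃ + d_HI = L with d_NH₃/d_HI = √(M_HI/M_NH₃) (Graham's law). Here √(M_HI/M_NH₃) = √(127.91/17.03) = 2.741.
With d_NH₃ + d_HI = 491 mm, d_HI = 491/(1 + 2.741) = 131.3 mm.
d_NH₃ = 491 − 131.3 = 360 mm.

360 mm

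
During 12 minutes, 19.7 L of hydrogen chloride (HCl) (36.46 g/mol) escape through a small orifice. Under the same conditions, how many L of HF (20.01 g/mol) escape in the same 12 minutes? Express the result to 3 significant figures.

26.6 L

By Graham's law, rate_HF/rate_HCl = √(M_HCl/M_HF) = √(36.46/20.01) = √1.822 = 1.350.
So the volume for HF is 19.7 × 1.350 = 26.6 L.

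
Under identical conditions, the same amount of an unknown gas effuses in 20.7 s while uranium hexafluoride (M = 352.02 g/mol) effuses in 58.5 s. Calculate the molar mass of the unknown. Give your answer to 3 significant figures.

Using Graham's law: t_X/t_UF₆ = √(M_X/M_UF₆).
20.7/58.5 = 0.3538 = √(M_X/352.02)
M_X = 352.02 × 0.3538² = 352.02 × 0.1252 = 44.1 g/mol

44.1 g/mol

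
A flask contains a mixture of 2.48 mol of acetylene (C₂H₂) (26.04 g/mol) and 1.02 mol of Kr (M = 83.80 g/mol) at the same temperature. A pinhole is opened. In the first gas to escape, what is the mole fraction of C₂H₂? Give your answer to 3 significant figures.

Each component's effusion rate ∝ (its partial pressure)·(1/√M) ∝ n_i/√M_i.
Mole fraction of C₂H₂ in the effusate = (n_C₂H₂/√M_C₂H₂) / (n_C₂H₂/√M_C₂H₂ + n_Kr/√M_Kr)
= (2.48/√26.04) / (2.48/√26.04 + 1.02/√83.80) = 0.4860/(0.4860 + 0.1114) = 0.813.

0.813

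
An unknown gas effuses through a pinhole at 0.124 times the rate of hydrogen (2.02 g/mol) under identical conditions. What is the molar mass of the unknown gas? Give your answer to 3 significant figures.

131 g/mol

Using Graham's law: rate_X/rate_H₂ = √(M_H₂/M_X).
0.124 = √(2.02/M_X)
M_X = 2.02 / 0.124² = 2.02 / 0.01538 = 131 g/mol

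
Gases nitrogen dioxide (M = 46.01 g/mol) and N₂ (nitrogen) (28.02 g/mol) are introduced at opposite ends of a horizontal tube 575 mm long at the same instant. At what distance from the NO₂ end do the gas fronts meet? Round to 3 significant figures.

In equal time, each gas travels a distance ∝ its rate ∝ 1/√M, so d_NO₂/d_N₂ = √(M_N₂/M_NO₂) = √(28.02/46.01) = 0.7804.
With d_NO₂ + d_N₂ = 575 mm, d_N₂ = 575/(1 + 0.7804) = 323.0 mm.
d_NO₂ = 575 − 323.0 = 252 mm.

252 mm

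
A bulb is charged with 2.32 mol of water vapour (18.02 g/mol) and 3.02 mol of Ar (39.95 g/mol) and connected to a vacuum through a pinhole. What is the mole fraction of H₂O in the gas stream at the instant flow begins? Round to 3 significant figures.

0.534

Rate_i ∝ x_i/√M_i (Graham's law weighted by mole fraction), so the effusate composition follows n_i/√M_i.
x_H₂O(eff) = (n_H₂O/√M_H₂O) / (n_H₂O/√M_H₂O + n_Ar/√M_Ar)
= (2.32/√18.02) / (2.32/√18.02 + 3.02/√39.95) = 0.5465/(0.5465 + 0.4778) = 0.534.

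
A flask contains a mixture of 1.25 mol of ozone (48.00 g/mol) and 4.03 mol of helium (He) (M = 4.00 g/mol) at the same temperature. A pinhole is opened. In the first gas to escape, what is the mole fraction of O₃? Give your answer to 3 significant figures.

Rate_i ∝ x_i/√M_i (Graham's law weighted by mole fraction), so the effusate composition follows n_i/√M_i.
x_O₃(eff) = (n_O₃/√M_O₃) / (n_O₃/√M_O₃ + n_He/√M_He)
= (1.25/√48.00) / (1.25/√48.00 + 4.03/√4.00) = 0.1804/(0.1804 + 2.015) = 0.0822.

0.0822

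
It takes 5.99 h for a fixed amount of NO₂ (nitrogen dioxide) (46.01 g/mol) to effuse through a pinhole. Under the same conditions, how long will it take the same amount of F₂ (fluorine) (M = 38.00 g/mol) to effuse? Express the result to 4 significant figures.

5.444 h

Using Graham's law: t_F₂/t_NO₂ = √(M_F₂/M_NO₂) = √(38.00/46.01) = √0.8259 = 0.9088.
So the time for F₂ is 5.99 × 0.9088 = 5.444 h.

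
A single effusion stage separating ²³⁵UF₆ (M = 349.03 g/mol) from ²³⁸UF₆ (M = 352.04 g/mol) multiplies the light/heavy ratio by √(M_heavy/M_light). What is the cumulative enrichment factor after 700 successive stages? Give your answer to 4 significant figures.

20.19

Each stage multiplies the ratio by α = √(352.04/349.03), so after 700 stages the overall factor is α^700 = (352.04/349.03)^(700/2).
= 1.00862^350 = 20.19.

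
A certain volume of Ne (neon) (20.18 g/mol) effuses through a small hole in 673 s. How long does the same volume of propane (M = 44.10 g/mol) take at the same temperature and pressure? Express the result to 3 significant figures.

Using Graham's law: t_C₃H₈/t_Ne = √(M_C₃H₈/M_Ne) = √(44.10/20.18) = √2.185 = 1.478.
So the time for C₃H₈ is 673 × 1.478 = 995 s.

995 s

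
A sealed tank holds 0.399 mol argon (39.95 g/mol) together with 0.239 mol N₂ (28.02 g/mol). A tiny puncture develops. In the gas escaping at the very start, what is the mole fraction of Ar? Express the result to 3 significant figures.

Each component's effusion rate ∝ (its partial pressure)·(1/√M) ∝ n_i/√M_i.
x_Ar(eff) = (n_Ar/√M_Ar) / (n_Ar/√M_Ar + n_N₂/√M_N₂)
= (0.399/√39.95) / (0.399/√39.95 + 0.239/√28.02) = 0.06313/(0.06313 + 0.04515) = 0.583.

0.583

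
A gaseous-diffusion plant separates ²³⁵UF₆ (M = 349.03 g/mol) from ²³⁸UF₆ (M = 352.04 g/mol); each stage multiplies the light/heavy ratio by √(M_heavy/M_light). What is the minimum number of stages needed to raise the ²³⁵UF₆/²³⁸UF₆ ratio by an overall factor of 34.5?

Per stage α = (352.04/349.03)^(1/2) = 1.00862^0.5, giving ln α = 0.004293.
Need α^N ≥ 34.5 ⇒ N ≥ ln(34.5) / ln α = 3.541 / 0.004293 = 824.73.
Minimum whole number of stages: N = 825.

825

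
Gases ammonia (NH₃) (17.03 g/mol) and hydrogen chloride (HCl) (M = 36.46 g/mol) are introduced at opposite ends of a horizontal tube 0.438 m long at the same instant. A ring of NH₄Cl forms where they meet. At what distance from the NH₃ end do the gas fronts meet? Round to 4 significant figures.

Distances travelled in equal time are proportional to diffusion rates, so d_NH₃/d_HCl = √(M_HCl/M_NH₃) = √(36.46/17.03) = 1.463.
With d_NH₃ + d_HCl = 0.438 m, d_HCl = 0.438/(1 + 1.463) = 0.1778 m.
d_NH₃ = 0.438 − 0.1778 = 0.2602 m.

0.2602 m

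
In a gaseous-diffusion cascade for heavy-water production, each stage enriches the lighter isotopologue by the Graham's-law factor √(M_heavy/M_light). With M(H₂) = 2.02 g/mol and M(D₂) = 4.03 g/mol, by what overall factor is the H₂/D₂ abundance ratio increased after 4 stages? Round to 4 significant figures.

After 4 stages the ratio has grown by (√(4.03/2.02))^4 = (4.03/2.02)^(4/2).
= 1.99505^2 = 3.980.

3.980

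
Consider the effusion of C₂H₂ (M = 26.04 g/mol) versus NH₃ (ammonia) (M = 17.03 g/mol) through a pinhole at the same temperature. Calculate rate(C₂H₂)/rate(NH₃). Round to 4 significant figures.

Using Graham's law: rate_C₂H₂/rate_NH₃ = √(M_NH₃/M_C₂H₂) = √(17.03/26.04) = √0.6540 = 0.8087.

0.8087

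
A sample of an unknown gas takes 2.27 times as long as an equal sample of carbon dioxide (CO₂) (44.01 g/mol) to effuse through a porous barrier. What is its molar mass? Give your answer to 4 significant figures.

Using Graham's law: t_X/t_CO₂ = √(M_X/M_CO₂).
2.27 = √(M_X/44.01)
M_X = 44.01 × 2.27² = 44.01 × 5.153 = 226.8 g/mol

226.8 g/mol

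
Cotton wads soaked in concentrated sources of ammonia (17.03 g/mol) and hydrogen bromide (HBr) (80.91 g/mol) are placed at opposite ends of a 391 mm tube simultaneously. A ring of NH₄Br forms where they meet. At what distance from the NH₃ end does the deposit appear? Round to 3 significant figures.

The fronts meet when d_NH₃ + d_HBr = L with d_NH₃/d_HBr = √(M_HBr/M_NH₃) (Graham's law). Here √(M_HBr/M_NH₃) = √(80.91/17.03) = 2.180.
With d_NH₃ + d_HBr = 391 mm, d_HBr = 391/(1 + 2.180) = 123.0 mm.
d_NH₃ = 391 − 123.0 = 268 mm.

268 mm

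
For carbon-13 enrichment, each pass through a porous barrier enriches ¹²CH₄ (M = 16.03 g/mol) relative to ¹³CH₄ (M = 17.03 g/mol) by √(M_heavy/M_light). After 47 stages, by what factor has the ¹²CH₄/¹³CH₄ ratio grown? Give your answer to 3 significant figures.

4.15

The single-stage factor is √(M_heavy/M_light), so 47 stages give [√(17.03/16.03)]^47 = (17.03/16.03)^(47/2).
= 1.06238^(47/2) = 4.15.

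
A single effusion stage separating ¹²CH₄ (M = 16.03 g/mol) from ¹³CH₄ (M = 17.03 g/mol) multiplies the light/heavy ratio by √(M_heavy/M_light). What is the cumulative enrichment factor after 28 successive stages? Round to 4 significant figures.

2.333

Overall factor = α^28 with α = √(17.03/16.03), i.e. (17.03/16.03)^(28/2).
= 1.06238^14 = 2.333.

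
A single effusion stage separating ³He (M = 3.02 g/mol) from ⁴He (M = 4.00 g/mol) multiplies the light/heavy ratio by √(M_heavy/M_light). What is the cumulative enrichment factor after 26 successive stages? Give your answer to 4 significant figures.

Each stage multiplies the ratio by α = √(4.00/3.02), so after 26 stages the overall factor is α^26 = (4.00/3.02)^(26/2).
= 1.32450^13 = 38.61.

38.61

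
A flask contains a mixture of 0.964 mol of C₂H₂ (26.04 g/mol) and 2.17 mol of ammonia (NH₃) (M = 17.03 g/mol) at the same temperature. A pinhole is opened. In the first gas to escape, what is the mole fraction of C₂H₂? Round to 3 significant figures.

0.264

The effusion rate of species i is ∝ p_i/√M_i ∝ n_i/√M_i.
So x_C₂H₂ in the escaping gas = (n_C₂H₂/√M_C₂H₂) / Σ(n_i/√M_i)
= (0.964/√26.04) / (0.964/√26.04 + 2.17/√17.03) = 0.1889/(0.1889 + 0.5258) = 0.264.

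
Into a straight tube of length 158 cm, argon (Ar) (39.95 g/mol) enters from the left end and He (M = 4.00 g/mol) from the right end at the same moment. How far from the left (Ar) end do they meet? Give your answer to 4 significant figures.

In equal time, each gas travels a distance ∝ its rate ∝ 1/√M, so d_Ar/d_He = √(M_He/M_Ar) = √(4.00/39.95) = 0.3164.
With d_Ar + d_He = 158 cm, d_He = 158/(1 + 0.3164) = 120.0 cm.
d_Ar = 158 − 120.0 = 37.98 cm.

37.98 cm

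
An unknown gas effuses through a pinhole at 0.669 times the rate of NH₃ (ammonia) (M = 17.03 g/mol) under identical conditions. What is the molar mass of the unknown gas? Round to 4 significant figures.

Since effusion rate ∝ 1/√M, rate_X/rate_NH₃ = √(M_NH₃/M_X).
0.669 = √(17.03/M_X)
M_X = 17.03 / 0.669² = 17.03 / 0.4476 = 38.05 g/mol

38.05 g/mol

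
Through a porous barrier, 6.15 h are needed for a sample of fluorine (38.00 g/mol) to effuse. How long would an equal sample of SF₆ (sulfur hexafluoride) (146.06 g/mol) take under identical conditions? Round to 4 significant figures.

Since effusion rate ∝ 1/√M, t_SF₆/t_F₂ = √(M_SF₆/M_F₂) = √(146.06/38.00) = √3.844 = 1.961.
So the time for SF₆ is 6.15 × 1.961 = 12.06 h.

12.06 h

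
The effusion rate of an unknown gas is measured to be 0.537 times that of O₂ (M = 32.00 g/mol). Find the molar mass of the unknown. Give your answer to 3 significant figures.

111 g/mol

By Graham's law, rate_X/rate_O₂ = √(M_O₂/M_X).
0.537 = √(32.00/M_X)
M_X = 32.00 / 0.537² = 32.00 / 0.2884 = 111 g/mol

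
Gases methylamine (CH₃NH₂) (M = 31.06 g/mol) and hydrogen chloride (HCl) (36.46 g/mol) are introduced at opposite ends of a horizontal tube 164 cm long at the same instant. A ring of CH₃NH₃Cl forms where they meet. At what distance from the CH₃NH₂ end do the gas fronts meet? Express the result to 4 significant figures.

Graham's law gives d_CH₃NH₂/d_HCl = rate_CH₃NH₂/rate_HCl = √(M_HCl/M_CH₃NH₂) = √(36.46/31.06) = 1.083.
With d_CH₃NH₂ + d_HCl = 164 cm, d_HCl = 164/(1 + 1.083) = 78.72 cm.
d_CH₃NH₂ = 164 − 78.72 = 85.28 cm.

85.28 cm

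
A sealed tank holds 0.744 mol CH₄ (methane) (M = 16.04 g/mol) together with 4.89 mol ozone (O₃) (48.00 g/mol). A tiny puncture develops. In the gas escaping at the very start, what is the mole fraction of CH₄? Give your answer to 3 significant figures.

0.208

Rate_i ∝ x_i/√M_i (Graham's law weighted by mole fraction), so the effusate composition follows n_i/√M_i.
x_CH₄(eff) = (n_CH₄/√M_CH₄) / (n_CH₄/√M_CH₄ + n_O₃/√M_O₃)
= (0.744/√16.04) / (0.744/√16.04 + 4.89/√48.00) = 0.1858/(0.1858 + 0.7058) = 0.208.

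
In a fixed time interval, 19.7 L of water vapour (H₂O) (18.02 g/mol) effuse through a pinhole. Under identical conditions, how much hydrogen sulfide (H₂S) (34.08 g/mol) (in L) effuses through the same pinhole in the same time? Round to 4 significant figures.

14.32 L

Graham's law gives rate_H₂S/rate_H₂O = √(M_H₂O/M_H₂S) = √(18.02/34.08) = √0.5288 = 0.7272.
So the volume for H₂S is 19.7 × 0.7272 = 14.32 L.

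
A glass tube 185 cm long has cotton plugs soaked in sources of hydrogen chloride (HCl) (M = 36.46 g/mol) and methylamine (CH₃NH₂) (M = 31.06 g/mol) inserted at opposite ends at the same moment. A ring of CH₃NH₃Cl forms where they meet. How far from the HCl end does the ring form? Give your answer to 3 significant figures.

88.8 cm

In equal time, each gas travels a distance ∝ its rate ∝ 1/√M, so d_HCl/d_CH₃NH₂ = √(M_CH₃NH₂/M_HCl) = √(31.06/36.46) = 0.9230.
With d_HCl + d_CH₃NH₂ = 185 cm, d_CH₃NH₂ = 185/(1 + 0.9230) = 96.20 cm.
d_HCl = 185 − 96.20 = 88.8 cm.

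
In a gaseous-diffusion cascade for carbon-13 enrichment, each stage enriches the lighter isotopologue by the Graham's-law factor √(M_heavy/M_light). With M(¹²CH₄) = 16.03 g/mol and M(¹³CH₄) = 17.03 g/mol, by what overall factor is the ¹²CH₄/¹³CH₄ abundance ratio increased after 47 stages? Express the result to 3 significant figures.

4.15

After 47 stages the ratio has grown by (√(17.03/16.03))^47 = (17.03/16.03)^(47/2).
= 1.06238^(47/2) = 4.15.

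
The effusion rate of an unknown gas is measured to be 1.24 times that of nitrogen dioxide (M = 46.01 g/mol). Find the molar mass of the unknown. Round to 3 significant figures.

Graham's law gives rate_X/rate_NO₂ = √(M_NO₂/M_X).
1.24 = √(46.01/M_X)
M_X = 46.01 / 1.24² = 46.01 / 1.538 = 29.9 g/mol

29.9 g/mol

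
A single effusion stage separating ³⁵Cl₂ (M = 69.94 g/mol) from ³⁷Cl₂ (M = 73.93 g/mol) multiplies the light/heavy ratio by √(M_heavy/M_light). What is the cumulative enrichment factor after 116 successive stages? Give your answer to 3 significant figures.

25.0

Overall factor = α^116 with α = √(73.93/69.94), i.e. (73.93/69.94)^(116/2).
= 1.05705^58 = 25.0.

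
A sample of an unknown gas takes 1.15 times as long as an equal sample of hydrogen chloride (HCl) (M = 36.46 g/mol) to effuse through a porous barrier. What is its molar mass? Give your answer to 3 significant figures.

48.2 g/mol

From Graham's law, t_X/t_HCl = √(M_X/M_HCl).
1.15 = √(M_X/36.46)
M_X = 36.46 × 1.15² = 36.46 × 1.322 = 48.2 g/mol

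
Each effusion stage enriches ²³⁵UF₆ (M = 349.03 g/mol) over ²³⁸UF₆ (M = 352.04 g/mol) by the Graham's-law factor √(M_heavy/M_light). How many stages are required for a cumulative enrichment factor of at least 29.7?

790

Single-stage factor α = √(352.04/349.03), so ln α = ½ ln(1.00862) = 0.004293.
Need α^N ≥ 29.7 ⇒ N ≥ ln(29.7) / ln α = 3.391 / 0.004293 = 789.84.
Rounding up, N = 790 stages.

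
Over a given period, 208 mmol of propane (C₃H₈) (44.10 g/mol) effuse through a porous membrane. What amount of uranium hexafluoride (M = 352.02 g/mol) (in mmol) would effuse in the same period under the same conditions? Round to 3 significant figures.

Since effusion rate ∝ 1/√M, rate_UF₆/rate_C₃H₈ = √(M_C₃H₈/M_UF₆) = √(44.10/352.02) = √0.1253 = 0.3539.
So the amount for UF₆ is 208 × 0.3539 = 73.6 mmol.

73.6 mmol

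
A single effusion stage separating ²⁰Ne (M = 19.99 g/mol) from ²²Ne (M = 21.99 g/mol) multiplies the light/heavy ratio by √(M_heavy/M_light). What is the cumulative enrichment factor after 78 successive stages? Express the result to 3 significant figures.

41.2

Each stage multiplies the ratio by α = √(21.99/19.99), so after 78 stages the overall factor is α^78 = (21.99/19.99)^(78/2).
= 1.10005^39 = 41.2.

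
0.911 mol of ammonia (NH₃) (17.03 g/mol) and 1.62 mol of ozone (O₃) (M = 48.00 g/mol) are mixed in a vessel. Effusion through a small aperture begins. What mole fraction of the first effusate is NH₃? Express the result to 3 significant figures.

Rate_i ∝ x_i/√M_i (Graham's law weighted by mole fraction), so the effusate composition follows n_i/√M_i.
So x_NH₃ in the escaping gas = (n_NH₃/√M_NH₃) / Σ(n_i/√M_i)
= (0.911/√17.03) / (0.911/√17.03 + 1.62/√48.00) = 0.2208/(0.2208 + 0.2338) = 0.486.

0.486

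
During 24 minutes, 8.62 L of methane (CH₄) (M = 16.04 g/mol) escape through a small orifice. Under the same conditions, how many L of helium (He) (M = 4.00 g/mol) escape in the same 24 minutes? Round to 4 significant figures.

17.26 L

Using Graham's law: rate_He/rate_CH₄ = √(M_CH₄/M_He) = √(16.04/4.00) = √4.010 = 2.002.
So the volume for He is 8.62 × 2.002 = 17.26 L.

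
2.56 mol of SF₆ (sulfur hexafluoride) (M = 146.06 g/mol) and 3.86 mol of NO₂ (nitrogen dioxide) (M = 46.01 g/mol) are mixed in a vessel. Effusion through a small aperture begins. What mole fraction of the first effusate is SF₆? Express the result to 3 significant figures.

Effusion rate of each component ∝ n_i/√M_i (partial pressure × 1/√M).
So x_SF₆ in the escaping gas = (n_SF₆/√M_SF₆) / Σ(n_i/√M_i)
= (2.56/√146.06) / (2.56/√146.06 + 3.86/√46.01) = 0.2118/(0.2118 + 0.5691) = 0.271.

0.271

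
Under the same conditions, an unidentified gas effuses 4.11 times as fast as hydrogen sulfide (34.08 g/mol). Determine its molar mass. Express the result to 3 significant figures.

Since effusion rate ∝ 1/√M, rate_X/rate_H₂S = √(M_H₂S/M_X).
4.11 = √(34.08/M_X)
M_X = 34.08 / 4.11² = 34.08 / 16.89 = 2.02 g/mol

2.02 g/mol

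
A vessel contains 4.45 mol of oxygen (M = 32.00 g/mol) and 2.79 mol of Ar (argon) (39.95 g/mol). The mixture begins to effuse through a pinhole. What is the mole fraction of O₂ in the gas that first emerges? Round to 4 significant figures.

0.6406

Effusion rate of each component ∝ n_i/√M_i (partial pressure × 1/√M).
Mole fraction of O₂ in the effusate = (n_O₂/√M_O₂) / (n_O₂/√M_O₂ + n_Ar/√M_Ar)
= (4.45/√32.00) / (4.45/√32.00 + 2.79/√39.95) = 0.7867/(0.7867 + 0.4414) = 0.6406.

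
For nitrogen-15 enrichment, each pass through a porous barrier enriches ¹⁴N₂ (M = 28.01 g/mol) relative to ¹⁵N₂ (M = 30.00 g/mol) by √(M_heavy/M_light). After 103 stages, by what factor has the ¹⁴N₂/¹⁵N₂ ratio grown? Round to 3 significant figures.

The single-stage factor is √(M_heavy/M_light), so 103 stages give [√(30.00/28.01)]^103 = (30.00/28.01)^(103/2).
= 1.07105^(103/2) = 34.3.

34.3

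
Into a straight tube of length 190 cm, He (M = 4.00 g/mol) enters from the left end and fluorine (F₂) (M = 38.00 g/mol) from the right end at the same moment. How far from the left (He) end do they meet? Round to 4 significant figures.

The fronts meet when d_He + d_F₂ = L with d_He/d_F₂ = √(M_F₂/M_He) (Graham's law). Here √(M_F₂/M_He) = √(38.00/4.00) = 3.082.
With d_He + d_F₂ = 190 cm, d_F₂ = 190/(1 + 3.082) = 46.54 cm.
d_He = 190 − 46.54 = 143.5 cm.

143.5 cm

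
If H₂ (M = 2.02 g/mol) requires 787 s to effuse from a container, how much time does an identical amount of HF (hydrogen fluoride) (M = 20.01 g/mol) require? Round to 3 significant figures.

2480 s

Since effusion rate ∝ 1/√M, t_HF/t_H₂ = √(M_HF/M_H₂) = √(20.01/2.02) = √9.906 = 3.147.
So the time for HF is 787 × 3.147 = 2480 s.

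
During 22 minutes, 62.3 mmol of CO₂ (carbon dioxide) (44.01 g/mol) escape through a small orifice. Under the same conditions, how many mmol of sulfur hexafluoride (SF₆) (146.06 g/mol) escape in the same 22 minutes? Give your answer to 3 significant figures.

Using Graham's law: rate_SF₆/rate_CO₂ = √(M_CO₂/M_SF₆) = √(44.01/146.06) = √0.3013 = 0.5489.
So the amount for SF₆ is 62.3 × 0.5489 = 34.2 mmol.

34.2 mmol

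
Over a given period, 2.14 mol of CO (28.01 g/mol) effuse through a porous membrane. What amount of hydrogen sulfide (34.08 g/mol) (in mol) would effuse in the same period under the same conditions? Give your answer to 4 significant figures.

Since effusion rate ∝ 1/√M, rate_H₂S/rate_CO = √(M_CO/M_H₂S) = √(28.01/34.08) = √0.8219 = 0.9066.
So the amount for H₂S is 2.14 × 0.9066 = 1.940 mol.

1.940 mol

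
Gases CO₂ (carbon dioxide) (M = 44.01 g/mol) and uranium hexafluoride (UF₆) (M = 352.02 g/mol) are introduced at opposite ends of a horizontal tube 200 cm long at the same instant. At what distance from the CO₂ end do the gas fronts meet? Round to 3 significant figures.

148 cm

The fronts meet when d_CO₂ + d_UF₆ = L with d_CO₂/d_UF₆ = √(M_UF₆/M_CO₂) (Graham's law). Here √(M_UF₆/M_CO₂) = √(352.02/44.01) = 2.828.
With d_CO₂ + d_UF₆ = 200 cm, d_UF₆ = 200/(1 + 2.828) = 52.24 cm.
d_CO₂ = 200 − 52.24 = 148 cm.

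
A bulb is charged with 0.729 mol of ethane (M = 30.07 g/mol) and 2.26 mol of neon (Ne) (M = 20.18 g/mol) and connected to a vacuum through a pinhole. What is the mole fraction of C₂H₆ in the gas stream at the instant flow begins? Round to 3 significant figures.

0.209

The effusion rate of species i is ∝ p_i/√M_i ∝ n_i/√M_i.
Mole fraction of C₂H₆ in the effusate = (n_C₂H₆/√M_C₂H₆) / (n_C₂H₆/√M_C₂H₆ + n_Ne/√M_Ne)
= (0.729/√30.07) / (0.729/√30.07 + 2.26/√20.18) = 0.1329/(0.1329 + 0.5031) = 0.209.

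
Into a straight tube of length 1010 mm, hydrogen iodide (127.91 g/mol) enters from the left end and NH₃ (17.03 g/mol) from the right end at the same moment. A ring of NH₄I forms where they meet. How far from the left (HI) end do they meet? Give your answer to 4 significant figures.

Graham's law gives d_HI/d_NH₃ = rate_HI/rate_NH₃ = √(M_NH₃/M_HI) = √(17.03/127.91) = 0.3649.
With d_HI + d_NH₃ = 1010 mm, d_NH₃ = 1010/(1 + 0.3649) = 740.0 mm.
d_HI = 1010 − 740.0 = 270.0 mm.

270.0 mm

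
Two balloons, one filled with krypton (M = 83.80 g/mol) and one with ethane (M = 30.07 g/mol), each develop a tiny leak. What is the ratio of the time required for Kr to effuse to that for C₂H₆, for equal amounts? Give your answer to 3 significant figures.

1.67

Since effusion rate ∝ 1/√M, t_Kr/t_C₂H₆ = √(M_Kr/M_C₂H₆) = √(83.80/30.07) = √2.787 = 1.67.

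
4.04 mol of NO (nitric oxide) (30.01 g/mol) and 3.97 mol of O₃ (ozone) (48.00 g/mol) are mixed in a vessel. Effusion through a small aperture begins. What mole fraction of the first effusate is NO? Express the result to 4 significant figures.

0.5627

Rate_i ∝ x_i/√M_i (Graham's law weighted by mole fraction), so the effusate composition follows n_i/√M_i.
So x_NO in the escaping gas = (n_NO/√M_NO) / Σ(n_i/√M_i)
= (4.04/√30.01) / (4.04/√30.01 + 3.97/√48.00) = 0.7375/(0.7375 + 0.5730) = 0.5627.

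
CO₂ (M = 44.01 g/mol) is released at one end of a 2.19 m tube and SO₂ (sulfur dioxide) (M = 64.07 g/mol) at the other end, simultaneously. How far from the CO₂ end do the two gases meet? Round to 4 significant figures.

1.198 m

Distances travelled in equal time are proportional to diffusion rates, so d_CO₂/d_SO₂ = √(M_SO₂/M_CO₂) = √(64.07/44.01) = 1.207.
With d_CO₂ + d_SO₂ = 2.19 m, d_SO₂ = 2.19/(1 + 1.207) = 0.9925 m.
d_CO₂ = 2.19 − 0.9925 = 1.198 m.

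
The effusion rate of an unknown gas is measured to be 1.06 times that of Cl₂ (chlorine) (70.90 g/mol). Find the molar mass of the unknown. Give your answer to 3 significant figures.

By Graham's law, rate_X/rate_Cl₂ = √(M_Cl₂/M_X).
1.06 = √(70.90/M_X)
M_X = 70.90 / 1.06² = 70.90 / 1.124 = 63.1 g/mol

63.1 g/mol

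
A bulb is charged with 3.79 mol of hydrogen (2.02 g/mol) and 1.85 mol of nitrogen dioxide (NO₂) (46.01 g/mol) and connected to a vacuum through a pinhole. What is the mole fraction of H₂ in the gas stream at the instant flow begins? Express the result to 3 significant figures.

0.907

The effusion rate of species i is ∝ p_i/√M_i ∝ n_i/√M_i.
Mole fraction of H₂ in the effusate = (n_H₂/√M_H₂) / (n_H₂/√M_H₂ + n_NO₂/√M_NO₂)
= (3.79/√2.02) / (3.79/√2.02 + 1.85/√46.01) = 2.667/(2.667 + 0.2727) = 0.907.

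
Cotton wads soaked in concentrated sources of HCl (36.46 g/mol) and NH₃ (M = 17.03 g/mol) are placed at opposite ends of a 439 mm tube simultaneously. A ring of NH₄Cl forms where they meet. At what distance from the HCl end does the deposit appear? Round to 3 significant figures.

The fronts meet when d_HCl + d_NH₃ = L with d_HCl/d_NH₃ = √(M_NH₃/M_HCl) (Graham's law). Here √(M_NH₃/M_HCl) = √(17.03/36.46) = 0.6834.
With d_HCl + d_NH₃ = 439 mm, d_NH₃ = 439/(1 + 0.6834) = 260.8 mm.
d_HCl = 439 − 260.8 = 178 mm.

178 mm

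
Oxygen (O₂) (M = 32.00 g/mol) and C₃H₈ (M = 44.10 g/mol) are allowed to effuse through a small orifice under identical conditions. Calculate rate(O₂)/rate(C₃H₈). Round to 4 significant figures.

Graham's law gives rate_O₂/rate_C₃H₈ = √(M_C₃H₈/M_O₂) = √(44.10/32.00) = √1.378 = 1.174.

1.174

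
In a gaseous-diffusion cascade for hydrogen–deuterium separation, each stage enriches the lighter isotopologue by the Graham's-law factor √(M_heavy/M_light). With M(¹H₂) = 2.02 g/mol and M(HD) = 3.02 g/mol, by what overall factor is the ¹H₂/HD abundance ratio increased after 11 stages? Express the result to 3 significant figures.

Overall factor = α^11 with α = √(3.02/2.02), i.e. (3.02/2.02)^(11/2).
= 1.49505^(11/2) = 9.13.

9.13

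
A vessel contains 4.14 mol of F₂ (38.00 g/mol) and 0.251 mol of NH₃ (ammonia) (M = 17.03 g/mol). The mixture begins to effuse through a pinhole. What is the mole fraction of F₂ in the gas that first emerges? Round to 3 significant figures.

0.917

The effusion rate of species i is ∝ p_i/√M_i ∝ n_i/√M_i.
x_F₂(eff) = (n_F₂/√M_F₂) / (n_F₂/√M_F₂ + n_NH₃/√M_NH₃)
= (4.14/√38.00) / (4.14/√38.00 + 0.251/√17.03) = 0.6716/(0.6716 + 0.06082) = 0.917.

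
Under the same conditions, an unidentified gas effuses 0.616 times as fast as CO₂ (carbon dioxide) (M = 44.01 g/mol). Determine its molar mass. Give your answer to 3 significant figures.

116 g/mol

By Graham's law, rate_X/rate_CO₂ = √(M_CO₂/M_X).
0.616 = √(44.01/M_X)
M_X = 44.01 / 0.616² = 44.01 / 0.3795 = 116 g/mol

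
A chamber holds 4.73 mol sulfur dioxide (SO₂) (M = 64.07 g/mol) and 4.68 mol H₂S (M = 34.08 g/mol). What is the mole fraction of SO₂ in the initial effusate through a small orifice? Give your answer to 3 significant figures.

0.424

Each component's effusion rate ∝ (its partial pressure)·(1/√M) ∝ n_i/√M_i.
x_SO₂(eff) = (n_SO₂/√M_SO₂) / (n_SO₂/√M_SO₂ + n_H₂S/√M_H₂S)
= (4.73/√64.07) / (4.73/√64.07 + 4.68/√34.08) = 0.5909/(0.5909 + 0.8017) = 0.424.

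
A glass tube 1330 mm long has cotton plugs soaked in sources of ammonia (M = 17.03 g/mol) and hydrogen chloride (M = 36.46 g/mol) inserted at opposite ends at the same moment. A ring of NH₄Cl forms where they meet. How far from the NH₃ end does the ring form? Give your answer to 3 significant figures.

790 mm

The fronts meet when d_NH₃ + d_HCl = L with d_NH₃/d_HCl = √(M_HCl/M_NH₃) (Graham's law). Here √(M_HCl/M_NH₃) = √(36.46/17.03) = 1.463.
With d_NH₃ + d_HCl = 1330 mm, d_HCl = 1330/(1 + 1.463) = 540.0 mm.
d_NH₃ = 1330 − 540.0 = 790 mm.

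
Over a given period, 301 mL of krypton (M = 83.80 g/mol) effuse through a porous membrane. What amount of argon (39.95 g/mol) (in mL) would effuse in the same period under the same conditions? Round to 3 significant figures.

By Graham's law, rate_Ar/rate_Kr = √(M_Kr/M_Ar) = √(83.80/39.95) = √2.098 = 1.448.
So the volume for Ar is 301 × 1.448 = 436 mL.

436 mL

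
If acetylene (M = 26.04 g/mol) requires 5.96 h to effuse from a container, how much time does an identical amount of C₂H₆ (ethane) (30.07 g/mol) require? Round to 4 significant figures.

Using Graham's law: t_C₂H₆/t_C₂H₂ = √(M_C₂H₆/M_C₂H₂) = √(30.07/26.04) = √1.155 = 1.075.
So the time for C₂H₆ is 5.96 × 1.075 = 6.405 h.

6.405 h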